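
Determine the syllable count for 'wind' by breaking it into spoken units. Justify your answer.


Break 'wind' into syllables: wind -> wind = 1 syllable

1 syllable


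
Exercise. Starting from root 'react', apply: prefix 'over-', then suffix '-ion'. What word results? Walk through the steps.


Step 1: Add prefix 'over-' to 'react' = 'overreact'
Step 2: Add suffix '-ion' to 'overreact' = 'overreaction'

overreaction


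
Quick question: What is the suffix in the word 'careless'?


The word 'careless' = 'care' (root) + '-less' (suffix). The suffix is '-less'.

less


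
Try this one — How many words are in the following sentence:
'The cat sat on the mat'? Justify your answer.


Split into words: The | cat | sat | on | the | mat = 6 words.

6


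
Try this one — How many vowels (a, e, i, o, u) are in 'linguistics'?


Vowels in 'linguistics': i, u, i, i = 4 vowels.

4


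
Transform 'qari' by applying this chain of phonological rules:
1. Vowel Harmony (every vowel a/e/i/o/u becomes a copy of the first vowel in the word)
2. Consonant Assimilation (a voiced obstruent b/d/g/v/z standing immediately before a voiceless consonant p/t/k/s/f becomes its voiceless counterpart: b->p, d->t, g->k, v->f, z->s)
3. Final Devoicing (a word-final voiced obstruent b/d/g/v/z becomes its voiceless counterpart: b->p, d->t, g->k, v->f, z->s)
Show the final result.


Starting form: 'qari'
Rule 1: Vowel Harmony: all vowels become 'a' (matching first vowel). 'qari' -> 'qara'
Rule 2: Consonant Assimilation: no voiced obstruent (b/d/g/v/z) stands immediately before a voiceless consonant (p/t/k/s/f). No change.
Rule 3: Final Devoicing: the word ends in the vowel 'a', not a consonant. No change.
Final form: 'qara'

qara


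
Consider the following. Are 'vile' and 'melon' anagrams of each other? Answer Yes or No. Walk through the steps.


Sorted letters of 'vile': 'eilv'
Sorted letters of 'melon': 'elmno'
They do not match.

No


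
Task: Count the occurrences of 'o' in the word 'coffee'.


Letter 'o' in 'coffee': found at position(s) 2 = 1 occurrence(s).

1


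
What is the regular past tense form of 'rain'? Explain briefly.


Apply rule: Add -ed. 'rain' becomes 'rained'.

rained


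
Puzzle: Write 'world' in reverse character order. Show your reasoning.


Reverse 'world' character by character: 'dlrow'.

dlrow


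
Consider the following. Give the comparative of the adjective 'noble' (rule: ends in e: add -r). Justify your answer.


Apply comparative formation (ends in e: add -r): 'noble' -> 'nobler'.

nobler


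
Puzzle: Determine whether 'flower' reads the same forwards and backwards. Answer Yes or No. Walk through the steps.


Forward: 'flower'
Reversed: 'rewolf'
They differ.

No


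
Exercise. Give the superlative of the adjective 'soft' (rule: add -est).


Apply superlative formation (add -est): 'soft' -> 'softest'.

softest


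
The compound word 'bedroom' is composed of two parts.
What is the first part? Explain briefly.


Split 'bedroom' into 'bed' + 'room'. The first part is 'bed'.

bed


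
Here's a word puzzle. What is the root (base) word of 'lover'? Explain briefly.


Remove suffix '-er' from 'lover' to get root 'love'.

love


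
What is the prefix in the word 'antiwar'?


The word 'antiwar' = 'anti' (prefix) + 'war' (root). The prefix is 'anti'.

anti


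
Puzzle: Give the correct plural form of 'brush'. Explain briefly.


Apply rule: Add -es (sibilant/fricative ending). 'brush' becomes 'brushes'.

brushes


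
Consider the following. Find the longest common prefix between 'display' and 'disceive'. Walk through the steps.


Compare from the start: 3 characters match: 'dis'. Mismatch at position 4: 'p' vs 'c'.

dis


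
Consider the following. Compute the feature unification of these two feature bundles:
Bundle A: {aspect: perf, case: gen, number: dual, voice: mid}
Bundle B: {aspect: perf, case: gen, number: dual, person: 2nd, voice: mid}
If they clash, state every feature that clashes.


Compare features:
aspect: A=perf vs B=perf -> unified: perf
case: A=gen vs B=gen -> unified: gen
number: A=dual vs B=dual -> unified: dual
person: A=_ vs B=2nd -> unified: 2nd
voice: A=mid vs B=mid -> unified: mid
No clashes found.

Unified: {aspect: perf, case: gen, number: dual, person: 2nd, voice: mid}


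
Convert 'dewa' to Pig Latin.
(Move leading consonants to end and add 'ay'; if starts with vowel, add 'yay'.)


'dewa': move consonant cluster 'd' to end and add 'ay': 'ewaday'.

ewaday


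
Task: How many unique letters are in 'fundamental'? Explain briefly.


Unique letters in 'fundamental': {a, d, e, f, l, m, n, t, u} = 9 distinct letters.

9


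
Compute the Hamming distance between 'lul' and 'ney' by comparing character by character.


Alignment:
Position 1: 'l' vs 'n' = DIFFER
Position 2: 'u' vs 'e' = DIFFER
Position 3: 'l' vs 'y' = DIFFER
Total differences: 3

3


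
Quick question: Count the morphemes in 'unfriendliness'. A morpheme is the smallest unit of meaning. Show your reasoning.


Decomposition: un- (prefix) + friend (root) + -ly (suffix) + -ness (suffix) = 4 morpheme(s)

4 morphemes


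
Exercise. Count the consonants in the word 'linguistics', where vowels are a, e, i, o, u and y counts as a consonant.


Consonants in 'linguistics': l, n, g, s, t, c, s = 7 consonants.

7


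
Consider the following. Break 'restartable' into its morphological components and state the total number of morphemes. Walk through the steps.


Step 1: Identify prefix: 're' (meaning: again)
Step 2: Identify root: 'start'
Step 3: Identify suffix(es): 'able'
Decomposition: re- (prefix: again) + start (root) + -able (suffix: capable of)
Total morphemes: 3

3 morphemes (re- (prefix: again) + start (root) + -able (suffix: capable of))


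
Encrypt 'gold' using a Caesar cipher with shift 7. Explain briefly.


Shift each letter by 7: g -> n, o -> v, l -> s, d -> k. Result: 'nvsk'.

nvsk


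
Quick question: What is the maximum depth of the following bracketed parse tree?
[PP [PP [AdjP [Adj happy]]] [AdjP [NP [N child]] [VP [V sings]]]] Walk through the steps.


Count bracket nesting levels:
'[' at pos 0: depth = 1
'[' at pos 4: depth = 2
'[' at pos 8: depth = 3
'[' at pos 14: depth = 4
'[' at pos 28: depth = 2
'[' at pos 34: depth = 3
'[' at pos 38: depth = 4
'[' at pos 49: depth = 3
'[' at pos 53: depth = 4
Maximum depth reached: 4

4


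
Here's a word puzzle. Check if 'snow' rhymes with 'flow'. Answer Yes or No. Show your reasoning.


Rime (stressed vowel + following sounds) of 'snow': -ow = /oʊ/
Rime of 'flow': -ow = /oʊ/
/oʊ/ and /oʊ/ are the same ending sound, so the words rhyme.

Yes


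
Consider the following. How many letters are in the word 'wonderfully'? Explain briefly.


Spell out 'wonderfully' and number each letter: w(1), o(2), n(3), d(4), e(5), r(6), f(7), u(8), l(9), l(10), y(11). Total: 11 letters.

11


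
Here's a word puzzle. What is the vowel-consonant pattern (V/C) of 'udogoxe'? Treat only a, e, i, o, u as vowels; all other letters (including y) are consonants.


Letter mapping: u = V, d = C, o = V, g = C, o = V, x = C, e = V.

VCVCVCV


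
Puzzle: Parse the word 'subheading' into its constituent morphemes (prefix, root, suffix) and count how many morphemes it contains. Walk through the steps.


Step 1: Identify prefix: 'sub' (meaning: below)
Step 2: Identify root: 'head'
Step 3: Identify suffix(es): 'ing'
Decomposition: sub- (prefix: below) + head (root) + -ing (suffix: ongoing/result)
Total morphemes: 3

3 morphemes (sub- (prefix: below) + head (root) + -ing (suffix: ongoing/result))


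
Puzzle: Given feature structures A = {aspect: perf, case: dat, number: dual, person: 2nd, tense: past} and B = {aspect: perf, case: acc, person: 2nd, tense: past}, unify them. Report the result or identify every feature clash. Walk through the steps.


Compare features:
aspect: A=perf vs B=perf -> unified: perf
case: A=dat vs B=acc -> CLASH
number: A=dual vs B=_ -> unified: dual
person: A=2nd vs B=2nd -> unified: 2nd
tense: A=past vs B=past -> unified: past
Clash detected on feature 'case' (dat vs acc); unification fails.

CLASH on 'case' (dat vs acc)


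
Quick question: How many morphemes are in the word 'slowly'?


Decomposition: slow (root) + -ly (suffix) = 2 morpheme(s)

2 morphemes


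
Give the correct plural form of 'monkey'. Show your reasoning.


Apply rule: Add -s. 'monkey' becomes 'monkeys'.

monkeys


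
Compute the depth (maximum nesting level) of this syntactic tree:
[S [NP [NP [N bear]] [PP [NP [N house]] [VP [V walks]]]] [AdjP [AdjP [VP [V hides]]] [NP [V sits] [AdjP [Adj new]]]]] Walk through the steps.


Count bracket nesting levels:
'[' at pos 0: depth = 1
'[' at pos 3: depth = 2
'[' at pos 7: depth = 3
'[' at pos 11: depth = 4
'[' at pos 21: depth = 3
'[' at pos 25: depth = 4
'[' at pos 29: depth = 5
'[' at pos 40: depth = 4
'[' at pos 44: depth = 5
'[' at pos 57: depth = 2
'[' at pos 63: depth = 3
'[' at pos 69: depth = 4
'[' at pos 73: depth = 5
'[' at pos 85: depth = 3
'[' at pos 89: depth = 4
'[' at pos 98: depth = 4
'[' at pos 104: depth = 5
Maximum depth reached: 5

5


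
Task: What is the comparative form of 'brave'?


Apply comparative formation (ends in e: add -r): 'brave' -> 'braver'.

braver


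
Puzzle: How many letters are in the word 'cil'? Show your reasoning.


Spell out 'cil' and number each letter: c(1), i(2), l(3). Total: 3 letters.

3


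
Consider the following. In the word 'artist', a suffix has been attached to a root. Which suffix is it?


The word 'artist' = 'art' (root) + '-ist' (suffix). The suffix is '-ist'.

ist


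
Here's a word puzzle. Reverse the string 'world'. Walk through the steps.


Reverse 'world' character by character: 'dlrow'.

dlrow


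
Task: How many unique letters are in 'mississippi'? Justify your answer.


Unique letters in 'mississippi': {i, m, p, s} = 4 distinct letters.

4


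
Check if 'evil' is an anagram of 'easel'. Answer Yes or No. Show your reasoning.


Sorted letters of 'evil': 'eilv'
Sorted letters of 'easel': 'aeels'
They do not match.

No


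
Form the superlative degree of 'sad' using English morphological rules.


Apply superlative formation (double final consonant, add -est): 'sad' -> 'saddest'.

saddest


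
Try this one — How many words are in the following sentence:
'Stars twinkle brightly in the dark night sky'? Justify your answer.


Split into words: Stars | twinkle | brightly | in | the | dark | night | sky = 8 words.

8


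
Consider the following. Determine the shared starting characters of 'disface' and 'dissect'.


Compare from the start: 3 characters match: 'dis'. Mismatch at position 4: 'f' vs 's'.

dis


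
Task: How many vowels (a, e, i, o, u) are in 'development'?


Vowels in 'development': e, e, o, e = 4 vowels.

4


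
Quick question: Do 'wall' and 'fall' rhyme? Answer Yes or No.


Rime (stressed vowel + following sounds) of 'wall': -all = /ɔːl/
Rime of 'fall': -all = /ɔːl/
/ɔːl/ and /ɔːl/ are the same ending sound, so the words rhyme.

Yes


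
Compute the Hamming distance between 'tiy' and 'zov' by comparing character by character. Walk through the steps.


Alignment:
Position 1: 't' vs 'z' = DIFFER
Position 2: 'i' vs 'o' = DIFFER
Position 3: 'y' vs 'v' = DIFFER
Total differences: 3

3


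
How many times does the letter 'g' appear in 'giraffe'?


Letter 'g' in 'giraffe': found at position(s) 1 = 1 occurrence(s).

1


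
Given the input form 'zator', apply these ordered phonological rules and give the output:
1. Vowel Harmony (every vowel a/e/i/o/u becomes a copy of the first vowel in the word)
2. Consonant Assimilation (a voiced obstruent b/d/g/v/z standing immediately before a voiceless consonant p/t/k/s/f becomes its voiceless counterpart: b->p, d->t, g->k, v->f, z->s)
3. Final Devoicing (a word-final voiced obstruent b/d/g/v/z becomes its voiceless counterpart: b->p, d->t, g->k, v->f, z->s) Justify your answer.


Starting form: 'zator'
Rule 1: Vowel Harmony: all vowels become 'a' (matching first vowel). 'zator' -> 'zatar'
Rule 2: Consonant Assimilation: no voiced obstruent (b/d/g/v/z) stands immediately before a voiceless consonant (p/t/k/s/f). No change.
Rule 3: Final Devoicing: final consonant 'r' is not one of the voiced obstruents b/d/g/v/z. No change.
Final form: 'zatar'

zatar


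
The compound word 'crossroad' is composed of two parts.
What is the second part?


Split 'crossroad' into 'cross' + 'road'. The second part is 'road'.

road


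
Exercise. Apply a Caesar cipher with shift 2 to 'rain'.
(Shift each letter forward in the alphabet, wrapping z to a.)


Shift each letter by 2: r -> t, a -> c, i -> k, n -> p. Result: 'tckp'.

tckp


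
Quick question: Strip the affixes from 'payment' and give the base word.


Remove suffix '-ment' from 'payment' to get root 'pay'.

pay


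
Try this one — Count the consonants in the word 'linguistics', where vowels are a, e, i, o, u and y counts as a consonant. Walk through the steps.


Consonants in 'linguistics': l, n, g, s, t, c, s = 7 consonants.

7


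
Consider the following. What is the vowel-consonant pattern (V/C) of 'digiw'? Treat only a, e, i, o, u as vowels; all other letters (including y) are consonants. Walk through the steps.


Letter mapping: d = C, i = V, g = C, i = V, w = C.

CVCVC


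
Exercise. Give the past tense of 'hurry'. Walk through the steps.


Apply rule: Change -y to -ied. 'hurry' becomes 'hurried'.

hurried


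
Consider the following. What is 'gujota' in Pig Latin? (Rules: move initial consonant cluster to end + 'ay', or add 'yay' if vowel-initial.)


'gujota': move consonant cluster 'g' to end and add 'ay': 'ujotagay'.

ujotagay


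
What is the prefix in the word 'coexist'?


The word 'coexist' = 'co' (prefix) + 'exist' (root). The prefix is 'co'.

co


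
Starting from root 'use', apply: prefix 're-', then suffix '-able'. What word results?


Step 1: Add prefix 're-' to 'use' = 'reuse'
Step 2: Add suffix '-able' to 'reuse' = 'reusable'

reusable


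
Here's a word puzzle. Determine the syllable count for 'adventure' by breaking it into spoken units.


Break 'adventure' into syllables: ad-ven-ture -> ad | ven | ture = 3 syllables

3 syllables


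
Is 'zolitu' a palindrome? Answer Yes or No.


Forward: 'zolitu'
Reversed: 'utiloz'
They differ.

No


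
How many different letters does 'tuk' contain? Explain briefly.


Unique letters in 'tuk': {k, t, u} = 3 distinct letters.

3


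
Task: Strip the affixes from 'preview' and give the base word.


Remove prefix 'pre' from 'preview' to get root 'view'.

view


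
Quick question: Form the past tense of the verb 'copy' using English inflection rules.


Apply rule: Change -y to -ied. 'copy' becomes 'copied'.

copied


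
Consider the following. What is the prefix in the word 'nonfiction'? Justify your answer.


The word 'nonfiction' = 'non' (prefix) + 'fiction' (root). The prefix is 'non'.

non


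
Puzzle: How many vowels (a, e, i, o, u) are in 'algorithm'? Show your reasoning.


Vowels in 'algorithm': a, o, i = 3 vowels.

3


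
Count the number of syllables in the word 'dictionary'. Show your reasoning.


Break 'dictionary' into syllables: dic-tion-ar-y -> dic | tion | ar | y = 4 syllables

4 syllables


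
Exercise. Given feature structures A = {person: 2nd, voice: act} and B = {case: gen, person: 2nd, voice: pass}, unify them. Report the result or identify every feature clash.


Compare features:
case: A=_ vs B=gen -> unified: gen
person: A=2nd vs B=2nd -> unified: 2nd
voice: A=act vs B=pass -> CLASH
Clash detected on feature 'voice' (act vs pass); unification fails.

CLASH on 'voice' (act vs pass)


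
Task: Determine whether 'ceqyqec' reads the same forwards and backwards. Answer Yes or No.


Forward: 'ceqyqec'
Reversed: 'ceqyqec'
They are identical.

Yes


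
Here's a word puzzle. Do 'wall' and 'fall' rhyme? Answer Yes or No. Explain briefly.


Rime (stressed vowel + following sounds) of 'wall': -all = /ɔːl/
Rime of 'fall': -all = /ɔːl/
/ɔːl/ and /ɔːl/ are the same ending sound, so the words rhyme.

Yes


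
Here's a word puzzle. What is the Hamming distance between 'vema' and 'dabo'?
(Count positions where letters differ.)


Alignment:
Position 1: 'v' vs 'd' = DIFFER
Position 2: 'e' vs 'a' = DIFFER
Position 3: 'm' vs 'b' = DIFFER
Position 4: 'a' vs 'o' = DIFFER
Total differences: 4

4


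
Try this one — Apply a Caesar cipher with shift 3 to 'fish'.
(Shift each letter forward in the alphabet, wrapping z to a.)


Shift each letter by 3: f -> i, i -> l, s -> v, h -> k. Result: 'ilvk'.

ilvk


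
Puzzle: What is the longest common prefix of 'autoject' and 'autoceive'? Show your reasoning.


Compare from the start: 4 characters match: 'auto'. Mismatch at position 5: 'j' vs 'c'.

auto


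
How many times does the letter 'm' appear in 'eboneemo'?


Letter 'm' in 'eboneemo': found at position(s) 7 = 1 occurrence(s).

1


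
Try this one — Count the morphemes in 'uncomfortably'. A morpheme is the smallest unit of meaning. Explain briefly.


Decomposition: un- (prefix) + comfort (root) + -able (suffix) + -ly (suffix) = 4 morpheme(s)

4 morphemes


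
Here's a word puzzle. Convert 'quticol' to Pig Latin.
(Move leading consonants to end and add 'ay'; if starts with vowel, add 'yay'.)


'quticol': move consonant cluster 'q' to end and add 'ay': 'uticolqay'.

uticolqay


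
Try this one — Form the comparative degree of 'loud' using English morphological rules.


Apply comparative formation (add -er): 'loud' -> 'louder'.

louder


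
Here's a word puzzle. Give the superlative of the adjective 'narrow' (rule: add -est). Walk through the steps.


Apply superlative formation (add -est): 'narrow' -> 'narrowest'.

narrowest


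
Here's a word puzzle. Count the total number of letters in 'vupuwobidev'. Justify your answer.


Spell out 'vupuwobidev' and number each letter: v(1), u(2), p(3), u(4), w(5), o(6), b(7), i(8), d(9), e(10), v(11). Total: 11 letters.

11


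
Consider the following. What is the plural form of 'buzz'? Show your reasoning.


Apply rule: Add -es (sibilant/fricative ending). 'buzz' becomes 'buzzes'.

buzzes


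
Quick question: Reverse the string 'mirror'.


Reverse 'mirror' character by character: 'rorrim'.

rorrim


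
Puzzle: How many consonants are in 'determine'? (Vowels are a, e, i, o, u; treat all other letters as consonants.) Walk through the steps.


Consonants in 'determine': d, t, r, m, n = 5 consonants.

5


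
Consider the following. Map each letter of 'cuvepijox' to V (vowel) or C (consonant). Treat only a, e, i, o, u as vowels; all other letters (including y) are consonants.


Letter mapping: c = C, u = V, v = C, e = V, p = C, i = V, j = C, o = V, x = C.

CVCVCVCVC


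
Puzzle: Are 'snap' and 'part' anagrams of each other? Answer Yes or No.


Sorted letters of 'snap': 'anps'
Sorted letters of 'part': 'aprt'
They do not match.

No


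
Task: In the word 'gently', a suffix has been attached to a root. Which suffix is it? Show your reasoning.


The word 'gently' = 'gentle' (root) + '-ly' (suffix). The suffix is '-ly'.

ly


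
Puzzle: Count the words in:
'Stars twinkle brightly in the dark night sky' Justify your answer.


Split into words: Stars | twinkle | brightly | in | the | dark | night | sky = 8 words.

8


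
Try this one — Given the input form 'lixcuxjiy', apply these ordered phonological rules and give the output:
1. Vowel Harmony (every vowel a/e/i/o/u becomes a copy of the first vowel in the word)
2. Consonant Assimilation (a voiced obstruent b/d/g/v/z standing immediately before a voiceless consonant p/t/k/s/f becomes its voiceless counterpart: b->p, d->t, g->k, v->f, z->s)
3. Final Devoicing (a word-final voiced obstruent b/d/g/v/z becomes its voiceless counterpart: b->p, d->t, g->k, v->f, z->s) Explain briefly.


Starting form: 'lixcuxjiy'
Rule 1: Vowel Harmony: all vowels become 'i' (matching first vowel). 'lixcuxjiy' -> 'lixcixjiy'
Rule 2: Consonant Assimilation: no voiced obstruent (b/d/g/v/z) stands immediately before a voiceless consonant (p/t/k/s/f). No change.
Rule 3: Final Devoicing: final consonant 'y' is not one of the voiced obstruents b/d/g/v/z. No change.
Final form: 'lixcixjiy'

lixcixjiy


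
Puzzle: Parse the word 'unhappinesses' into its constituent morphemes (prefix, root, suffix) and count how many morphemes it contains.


Step 1: Identify prefix: 'un' (meaning: not/reverse)
Step 2: Identify root: 'happy'
Step 3: Identify suffix(es): 'ness, es'
Decomposition: un- (prefix: not/reverse) + happy (root) + -ness (suffix: state of) + -es (plural)
Total morphemes: 4

4 morphemes (un- (prefix: not/reverse) + happy (root) + -ness (suffix: state of) + -es (plural))


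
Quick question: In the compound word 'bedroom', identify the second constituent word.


Split 'bedroom' into 'bed' + 'room'. The second part is 'room'.

room


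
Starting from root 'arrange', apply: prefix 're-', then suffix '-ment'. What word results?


Step 1: Add prefix 're-' to 'arrange' = 'rearrange'
Step 2: Add suffix '-ment' to 'rearrange' = 'rearrangement'

rearrangement


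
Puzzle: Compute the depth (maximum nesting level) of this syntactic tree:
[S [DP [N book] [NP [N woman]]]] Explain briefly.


Count bracket nesting levels:
'[' at pos 0: depth = 1
'[' at pos 3: depth = 2
'[' at pos 7: depth = 3
'[' at pos 16: depth = 3
'[' at pos 20: depth = 4
Maximum depth reached: 4

4


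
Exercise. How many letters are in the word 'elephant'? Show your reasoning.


Spell out 'elephant' and number each letter: e(1), l(2), e(3), p(4), h(5), a(6), n(7), t(8). Total: 8 letters.

8


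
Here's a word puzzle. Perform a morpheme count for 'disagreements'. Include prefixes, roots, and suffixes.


Decomposition: dis- (prefix) + agree (root) + -ment (suffix) + -s (plural) = 4 morpheme(s)

4 morphemes


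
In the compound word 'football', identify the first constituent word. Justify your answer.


Split 'football' into 'foot' + 'ball'. The first part is 'foot'.

foot


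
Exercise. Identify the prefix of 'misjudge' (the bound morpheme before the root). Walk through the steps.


The word 'misjudge' = 'mis' (prefix) + 'judge' (root). The prefix is 'mis'.

mis


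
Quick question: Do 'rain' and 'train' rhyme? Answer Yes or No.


Rime (stressed vowel + following sounds) of 'rain': -ain = /eɪn/
Rime of 'train': -ain = /eɪn/
/eɪn/ and /eɪn/ are the same ending sound, so the words rhyme.

Yes


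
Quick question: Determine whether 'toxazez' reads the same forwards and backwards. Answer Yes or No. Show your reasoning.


Forward: 'toxazez'
Reversed: 'zezaxot'
They differ.

No


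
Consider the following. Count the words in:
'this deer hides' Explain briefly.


Split into words: this | deer | hides = 3 words.

3


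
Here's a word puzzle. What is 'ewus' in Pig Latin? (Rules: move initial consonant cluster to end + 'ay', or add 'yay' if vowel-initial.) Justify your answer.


'ewus' starts with a vowel, so add 'yay': 'ewusyay'.

ewusyay


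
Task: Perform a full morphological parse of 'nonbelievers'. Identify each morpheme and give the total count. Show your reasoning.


Step 1: Identify prefix: 'non' (meaning: not)
Step 2: Identify root: 'believe'
Step 3: Identify suffix(es): 'er, s'
Decomposition: non- (prefix: not) + believe (root) + -er (suffix: one who) + -s (plural)
Total morphemes: 4

4 morphemes (non- (prefix: not) + believe (root) + -er (suffix: one who) + -s (plural))


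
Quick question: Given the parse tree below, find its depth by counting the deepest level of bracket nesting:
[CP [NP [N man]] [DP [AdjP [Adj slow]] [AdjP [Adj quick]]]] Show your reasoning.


Count bracket nesting levels:
'[' at pos 0: depth = 1
'[' at pos 4: depth = 2
'[' at pos 8: depth = 3
'[' at pos 17: depth = 2
'[' at pos 21: depth = 3
'[' at pos 27: depth = 4
'[' at pos 39: depth = 3
'[' at pos 45: depth = 4
Maximum depth reached: 4

4


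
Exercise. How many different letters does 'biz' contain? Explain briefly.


Unique letters in 'biz': {b, i, z} = 3 distinct letters.

3


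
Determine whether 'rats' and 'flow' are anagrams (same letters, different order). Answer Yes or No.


Sorted letters of 'rats': 'arst'
Sorted letters of 'flow': 'flow'
They do not match.

No


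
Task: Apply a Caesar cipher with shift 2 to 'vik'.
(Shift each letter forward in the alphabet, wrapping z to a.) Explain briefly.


Shift each letter by 2: v -> x, i -> k, k -> m. Result: 'xkm'.

xkm


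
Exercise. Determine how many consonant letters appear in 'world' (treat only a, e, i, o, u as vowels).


Consonants in 'world': w, r, l, d = 4 consonants.

4


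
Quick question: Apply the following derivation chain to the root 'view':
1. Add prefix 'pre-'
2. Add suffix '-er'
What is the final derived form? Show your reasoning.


Step 1: Add prefix 'pre-' to 'view' = 'preview'
Step 2: Add suffix '-er' to 'preview' = 'previewer'

previewer


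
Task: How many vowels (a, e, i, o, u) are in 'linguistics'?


Vowels in 'linguistics': i, u, i, i = 4 vowels.

4


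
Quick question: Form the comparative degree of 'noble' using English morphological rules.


Apply comparative formation (ends in e: add -r): 'noble' -> 'nobler'.

nobler


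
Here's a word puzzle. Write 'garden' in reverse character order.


Reverse 'garden' character by character: 'nedrag'.

nedrag


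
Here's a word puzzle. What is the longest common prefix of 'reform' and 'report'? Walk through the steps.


Compare from the start: 2 characters match: 're'. Mismatch at position 3: 'f' vs 'p'.

re


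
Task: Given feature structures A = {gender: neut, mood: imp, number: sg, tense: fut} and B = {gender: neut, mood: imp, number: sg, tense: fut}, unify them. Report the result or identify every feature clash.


Compare features:
gender: A=neut vs B=neut -> unified: neut
mood: A=imp vs B=imp -> unified: imp
number: A=sg vs B=sg -> unified: sg
tense: A=fut vs B=fut -> unified: fut
No clashes found.

Unified: {gender: neut, mood: imp, number: sg, tense: fut}


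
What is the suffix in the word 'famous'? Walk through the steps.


The word 'famous' = 'fame' (root) + '-ous' (suffix). The suffix is '-ous'.

ous


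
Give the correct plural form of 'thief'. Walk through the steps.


Apply rule: Change -f to -ves. 'thief' becomes 'thieves'.

thieves


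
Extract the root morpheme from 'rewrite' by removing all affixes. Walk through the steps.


Remove prefix 're' from 'rewrite' to get root 'write'.

write


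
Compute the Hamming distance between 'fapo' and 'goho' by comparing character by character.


Alignment:
Position 1: 'f' vs 'g' = DIFFER
Position 2: 'a' vs 'o' = DIFFER
Position 3: 'p' vs 'h' = DIFFER
Position 4: 'o' vs 'o' = match
Total differences: 3

3


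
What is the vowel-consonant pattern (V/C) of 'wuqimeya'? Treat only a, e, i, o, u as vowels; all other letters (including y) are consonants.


Letter mapping: w = C, u = V, q = C, i = V, m = C, e = V, y = C, a = V.

CVCVCVCV


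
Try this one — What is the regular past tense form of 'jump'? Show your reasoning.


Apply rule: Add -ed. 'jump' becomes 'jumped'.

jumped


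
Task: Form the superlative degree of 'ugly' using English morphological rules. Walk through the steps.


Apply superlative formation (consonant + y: change y to i, add -est): 'ugly' -> 'ugliest'.

ugliest


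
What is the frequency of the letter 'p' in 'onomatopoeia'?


Letter 'p' in 'onomatopoeia': found at position(s) 8 = 1 occurrence(s).

1


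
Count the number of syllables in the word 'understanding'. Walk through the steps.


Break 'understanding' into syllables: un-der-stand-ing -> un | der | stand | ing = 4 syllables

4 syllables


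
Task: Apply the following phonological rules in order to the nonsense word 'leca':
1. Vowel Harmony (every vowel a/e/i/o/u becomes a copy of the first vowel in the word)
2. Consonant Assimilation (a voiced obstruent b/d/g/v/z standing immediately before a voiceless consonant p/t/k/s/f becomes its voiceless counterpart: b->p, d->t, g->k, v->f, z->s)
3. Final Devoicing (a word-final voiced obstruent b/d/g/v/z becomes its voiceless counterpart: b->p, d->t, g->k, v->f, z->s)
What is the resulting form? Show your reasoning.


Starting form: 'leca'
Rule 1: Vowel Harmony: all vowels become 'e' (matching first vowel). 'leca' -> 'lece'
Rule 2: Consonant Assimilation: no voiced obstruent (b/d/g/v/z) stands immediately before a voiceless consonant (p/t/k/s/f). No change.
Rule 3: Final Devoicing: the word ends in the vowel 'e', not a consonant. No change.
Final form: 'lece'

lece


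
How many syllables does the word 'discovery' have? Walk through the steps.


Break 'discovery' into syllables: dis-cov-er-y -> dis | cov | er | y = 4 syllables

4 syllables


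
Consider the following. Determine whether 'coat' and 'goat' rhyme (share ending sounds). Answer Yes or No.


Rime (stressed vowel + following sounds) of 'coat': -oat = /oʊt/
Rime of 'goat': -oat = /oʊt/
/oʊt/ and /oʊt/ are the same ending sound, so the words rhyme.

Yes


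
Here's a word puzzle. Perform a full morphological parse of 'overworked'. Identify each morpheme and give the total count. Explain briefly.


Step 1: Identify prefix: 'over' (meaning: excessively)
Step 2: Identify root: 'work'
Step 3: Identify suffix(es): 'ed'
Decomposition: over- (prefix: excessively) + work (root) + -ed (suffix: past)
Total morphemes: 3

3 morphemes (over- (prefix: excessively) + work (root) + -ed (suffix: past))


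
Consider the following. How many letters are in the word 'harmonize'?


Spell out 'harmonize' and number each letter: h(1), a(2), r(3), m(4), o(5), n(6), i(7), z(8), e(9). Total: 9 letters.

9


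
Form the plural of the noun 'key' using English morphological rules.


Apply rule: Add -s. 'key' becomes 'keys'.

keys


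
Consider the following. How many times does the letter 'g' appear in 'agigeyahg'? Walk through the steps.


Letter 'g' in 'agigeyahg': found at position(s) 2, 4, 9 = 3 occurrence(s).

3


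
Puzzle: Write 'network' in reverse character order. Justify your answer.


Reverse 'network' character by character: 'krowten'.

krowten


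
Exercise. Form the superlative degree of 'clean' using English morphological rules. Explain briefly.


Apply superlative formation (add -est): 'clean' -> 'cleanest'.

cleanest


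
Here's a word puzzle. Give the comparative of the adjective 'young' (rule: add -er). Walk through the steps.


Apply comparative formation (add -er): 'young' -> 'younger'.

younger


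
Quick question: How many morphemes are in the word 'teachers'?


Decomposition: teach (root) + -er (suffix) + -s (plural) = 3 morpheme(s)

3 morphemes


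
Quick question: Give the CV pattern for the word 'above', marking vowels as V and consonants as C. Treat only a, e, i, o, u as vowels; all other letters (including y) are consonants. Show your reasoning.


Letter mapping: a = V, b = C, o = V, v = C, e = V.

VCVCV


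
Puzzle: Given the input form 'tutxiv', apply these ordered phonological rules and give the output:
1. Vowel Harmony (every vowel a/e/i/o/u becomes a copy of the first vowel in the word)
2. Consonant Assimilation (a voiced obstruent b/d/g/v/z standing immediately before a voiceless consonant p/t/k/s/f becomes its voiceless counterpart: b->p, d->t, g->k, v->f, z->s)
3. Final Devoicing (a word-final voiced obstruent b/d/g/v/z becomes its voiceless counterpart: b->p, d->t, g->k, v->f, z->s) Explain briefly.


Starting form: 'tutxiv'
Rule 1: Vowel Harmony: all vowels become 'u' (matching first vowel). 'tutxiv' -> 'tutxuv'
Rule 2: Consonant Assimilation: no voiced obstruent (b/d/g/v/z) stands immediately before a voiceless consonant (p/t/k/s/f). No change.
Rule 3: Final Devoicing: word-final voiced obstruent 'v' becomes voiceless 'f'. 'tutxuv' -> 'tutxuf'
Final form: 'tutxuf'

tutxuf


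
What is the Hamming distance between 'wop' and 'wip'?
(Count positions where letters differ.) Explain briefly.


Alignment:
Position 1: 'w' vs 'w' = match
Position 2: 'o' vs 'i' = DIFFER
Position 3: 'p' vs 'p' = match
Total differences: 1

1


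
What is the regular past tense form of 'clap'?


Apply rule: Double final consonant and add -ed. 'clap' becomes 'clapped'.

clapped


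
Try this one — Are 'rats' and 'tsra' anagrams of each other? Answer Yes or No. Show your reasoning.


Sorted letters of 'rats': 'arst'
Sorted letters of 'tsra': 'arst'
They match.

Yes


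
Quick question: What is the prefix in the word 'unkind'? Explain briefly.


The word 'unkind' = 'un' (prefix) + 'kind' (root). The prefix is 'un'.

un


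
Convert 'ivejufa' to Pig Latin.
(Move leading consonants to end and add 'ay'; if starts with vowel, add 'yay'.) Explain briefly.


'ivejufa' starts with a vowel, so add 'yay': 'ivejufayay'.

ivejufayay


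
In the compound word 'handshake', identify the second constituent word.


Split 'handshake' into 'hand' + 'shake'. The second part is 'shake'.

shake


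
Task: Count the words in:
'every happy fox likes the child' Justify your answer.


Split into words: every | happy | fox | likes | the | child = 6 words.

6


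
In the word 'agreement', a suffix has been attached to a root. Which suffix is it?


The word 'agreement' = 'agree' (root) + '-ment' (suffix). The suffix is '-ment'.

ment


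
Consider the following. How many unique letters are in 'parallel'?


Unique letters in 'parallel': {a, e, l, p, r} = 5 distinct letters.

5


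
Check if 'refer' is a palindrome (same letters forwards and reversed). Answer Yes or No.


Forward: 'refer'
Reversed: 'refer'
They are identical.

Yes


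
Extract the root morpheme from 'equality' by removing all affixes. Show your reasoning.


Remove suffix '-ity' from 'equality' to get root 'equal'.

equal


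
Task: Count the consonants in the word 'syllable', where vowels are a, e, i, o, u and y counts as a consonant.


Consonants in 'syllable': s, y, l, l, b, l = 6 consonants.

6


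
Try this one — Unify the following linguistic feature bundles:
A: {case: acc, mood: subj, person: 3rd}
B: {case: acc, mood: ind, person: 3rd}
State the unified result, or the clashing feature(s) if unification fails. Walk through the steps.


Compare features:
case: A=acc vs B=acc -> unified: acc
mood: A=subj vs B=ind -> CLASH
person: A=3rd vs B=3rd -> unified: 3rd
Clash detected on feature 'mood' (subj vs ind); unification fails.

CLASH on 'mood' (subj vs ind)


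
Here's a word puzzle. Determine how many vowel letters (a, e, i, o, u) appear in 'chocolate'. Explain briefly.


Vowels in 'chocolate': o, o, a, e = 4 vowels.

4


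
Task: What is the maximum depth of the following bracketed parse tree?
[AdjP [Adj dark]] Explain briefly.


Count bracket nesting levels:
'[' at pos 0: depth = 1
'[' at pos 6: depth = 2
Maximum depth reached: 2

2


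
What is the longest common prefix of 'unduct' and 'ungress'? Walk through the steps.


Compare from the start: 2 characters match: 'un'. Mismatch at position 3: 'd' vs 'g'.

un


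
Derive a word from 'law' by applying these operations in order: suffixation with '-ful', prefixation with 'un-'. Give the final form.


Step 1: Add suffix '-ful' to 'law' = 'lawful'
Step 2: Add prefix 'un-' to 'lawful' = 'unlawful'

unlawful


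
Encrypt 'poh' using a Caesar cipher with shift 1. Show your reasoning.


Shift each letter by 1: p -> q, o -> p, h -> i. Result: 'qpi'.

qpi


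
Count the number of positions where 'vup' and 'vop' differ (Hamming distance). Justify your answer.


Alignment:
Position 1: 'v' vs 'v' = match
Position 2: 'u' vs 'o' = DIFFER
Position 3: 'p' vs 'p' = match
Total differences: 1

1


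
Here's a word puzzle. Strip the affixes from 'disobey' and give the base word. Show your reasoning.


Remove prefix 'dis' from 'disobey' to get root 'obey'.

obey


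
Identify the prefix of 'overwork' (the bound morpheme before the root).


The word 'overwork' = 'over' (prefix) + 'work' (root). The prefix is 'over'.

over


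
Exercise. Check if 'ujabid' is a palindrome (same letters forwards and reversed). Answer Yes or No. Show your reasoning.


Forward: 'ujabid'
Reversed: 'dibaju'
They differ.

No


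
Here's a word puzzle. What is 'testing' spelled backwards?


Reverse 'testing' character by character: 'gnitset'.

gnitset


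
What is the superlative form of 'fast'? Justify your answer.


Apply superlative formation (add -est): 'fast' -> 'fastest'.

fastest


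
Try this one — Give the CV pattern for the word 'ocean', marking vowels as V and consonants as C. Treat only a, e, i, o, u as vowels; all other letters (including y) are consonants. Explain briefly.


Letter mapping: o = V, c = C, e = V, a = V, n = C.

VCVVC


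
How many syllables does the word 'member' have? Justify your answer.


Break 'member' into syllables: mem-ber -> mem | ber = 2 syllables

2 syllables


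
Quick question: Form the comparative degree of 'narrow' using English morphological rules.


Apply comparative formation (add -er): 'narrow' -> 'narrower'.

narrower


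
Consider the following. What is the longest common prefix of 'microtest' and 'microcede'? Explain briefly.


Compare from the start: 5 characters match: 'micro'. Mismatch at position 6: 't' vs 'c'.

micro


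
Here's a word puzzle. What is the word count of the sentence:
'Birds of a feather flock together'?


Split into words: Birds | of | a | feather | flock | together = 6 words.

6


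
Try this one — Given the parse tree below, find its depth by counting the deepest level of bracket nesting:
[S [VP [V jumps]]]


Count bracket nesting levels:
'[' at pos 0: depth = 1
'[' at pos 3: depth = 2
'[' at pos 7: depth = 3
Maximum depth reached: 3

3


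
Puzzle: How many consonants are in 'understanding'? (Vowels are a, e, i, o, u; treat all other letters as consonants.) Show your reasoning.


Consonants in 'understanding': n, d, r, s, t, n, d, n, g = 9 consonants.

9


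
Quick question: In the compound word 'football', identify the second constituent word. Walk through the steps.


Split 'football' into 'foot' + 'ball'. The second part is 'ball'.

ball


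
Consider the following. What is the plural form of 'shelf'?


Apply rule: Change -f to -ves. 'shelf' becomes 'shelves'.

shelves


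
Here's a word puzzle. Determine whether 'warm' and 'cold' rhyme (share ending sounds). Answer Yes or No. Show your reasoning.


Rime (stressed vowel + following sounds) of 'warm': -arm = /ɔːrm/
Rime of 'cold': -old = /oʊld/
/ɔːrm/ and /oʊld/ are different ending sounds, so the words do not rhyme.

No


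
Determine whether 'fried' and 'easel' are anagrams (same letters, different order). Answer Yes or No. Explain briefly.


Sorted letters of 'fried': 'defir'
Sorted letters of 'easel': 'aeels'
They do not match.

No


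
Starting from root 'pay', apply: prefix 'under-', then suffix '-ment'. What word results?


Step 1: Add prefix 'under-' to 'pay' = 'underpay'
Step 2: Add suffix '-ment' to 'underpay' = 'underpayment'

underpayment


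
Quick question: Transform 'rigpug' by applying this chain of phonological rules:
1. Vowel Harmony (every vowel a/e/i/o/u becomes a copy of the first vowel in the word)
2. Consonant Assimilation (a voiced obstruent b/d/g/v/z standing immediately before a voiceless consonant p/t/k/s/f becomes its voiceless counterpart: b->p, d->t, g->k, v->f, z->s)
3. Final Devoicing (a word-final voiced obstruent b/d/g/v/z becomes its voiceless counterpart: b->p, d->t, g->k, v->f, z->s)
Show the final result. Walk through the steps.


Starting form: 'rigpug'
Rule 1: Vowel Harmony: all vowels become 'i' (matching first vowel). 'rigpug' -> 'rigpig'
Rule 2: Consonant Assimilation: voiced obstruent before voiceless consonant becomes voiceless ('gp' -> 'kp'). 'rigpig' -> 'rikpig'
Rule 3: Final Devoicing: word-final voiced obstruent 'g' becomes voiceless 'k'. 'rikpig' -> 'rikpik'
Final form: 'rikpik'

rikpik
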